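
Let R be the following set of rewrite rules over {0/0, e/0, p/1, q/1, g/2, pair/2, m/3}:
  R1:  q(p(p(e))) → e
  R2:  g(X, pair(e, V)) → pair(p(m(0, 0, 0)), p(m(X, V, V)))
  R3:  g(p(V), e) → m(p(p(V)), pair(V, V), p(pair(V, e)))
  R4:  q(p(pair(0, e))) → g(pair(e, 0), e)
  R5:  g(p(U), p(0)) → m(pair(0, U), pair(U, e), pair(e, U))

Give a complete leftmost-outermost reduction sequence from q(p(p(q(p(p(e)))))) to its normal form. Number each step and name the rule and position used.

e

1. q(p(p(q(p(p(e))))))  →  q(p(p(e)))   [R1 at 1.1.1]
2. q(p(p(e)))  →  e   [R1 at ε]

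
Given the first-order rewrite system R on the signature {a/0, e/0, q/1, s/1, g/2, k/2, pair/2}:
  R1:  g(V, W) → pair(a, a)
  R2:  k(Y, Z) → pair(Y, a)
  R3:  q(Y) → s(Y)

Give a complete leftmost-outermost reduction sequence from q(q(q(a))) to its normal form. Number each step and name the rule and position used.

1. q(q(q(a)))  →  s(q(q(a)))   [R3 at ε]
2. s(q(q(a)))  →  s(s(q(a)))   [R3 at 1]
3. s(s(q(a)))  →  s(s(s(a)))   [R3 at 1.1]

s(s(s(a)))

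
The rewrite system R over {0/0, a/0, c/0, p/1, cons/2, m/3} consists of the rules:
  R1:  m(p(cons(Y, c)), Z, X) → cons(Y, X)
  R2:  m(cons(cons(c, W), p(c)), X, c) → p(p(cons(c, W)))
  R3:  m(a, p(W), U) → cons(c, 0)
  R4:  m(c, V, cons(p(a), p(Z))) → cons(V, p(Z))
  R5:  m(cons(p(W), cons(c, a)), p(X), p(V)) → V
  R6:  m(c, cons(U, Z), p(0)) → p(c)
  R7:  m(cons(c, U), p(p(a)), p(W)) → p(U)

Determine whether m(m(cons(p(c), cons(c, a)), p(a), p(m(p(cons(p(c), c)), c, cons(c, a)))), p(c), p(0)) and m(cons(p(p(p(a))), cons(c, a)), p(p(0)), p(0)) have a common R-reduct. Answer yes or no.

yes — NF(t₁) = 0, NF(t₂) = 0

Reduce t₁ = m(m(cons(p(c), cons(c, a)), p(a), p(m(p(cons(p(c), c)), c, cons(c, a)))), p(c), p(0)):
1. m(m(cons(p(c), cons(c, a)), p(a), p(m(p(cons(p(c), c)), c, cons(c, a)))), p(c), p(0))  →  m(m(p(cons(p(c), c)), c, cons(c, a)), p(c), p(0))   [R5 at 1]
2. m(m(p(cons(p(c), c)), c, cons(c, a)), p(c), p(0))  →  m(cons(p(c), cons(c, a)), p(c), p(0))   [R1 at 1]
3. m(cons(p(c), cons(c, a)), p(c), p(0))  →  0   [R5 at ε]

Reduce t₂ = m(cons(p(p(p(a))), cons(c, a)), p(p(0)), p(0)):
1. m(cons(p(p(p(a))), cons(c, a)), p(p(0)), p(0))  →  0   [R5 at ε]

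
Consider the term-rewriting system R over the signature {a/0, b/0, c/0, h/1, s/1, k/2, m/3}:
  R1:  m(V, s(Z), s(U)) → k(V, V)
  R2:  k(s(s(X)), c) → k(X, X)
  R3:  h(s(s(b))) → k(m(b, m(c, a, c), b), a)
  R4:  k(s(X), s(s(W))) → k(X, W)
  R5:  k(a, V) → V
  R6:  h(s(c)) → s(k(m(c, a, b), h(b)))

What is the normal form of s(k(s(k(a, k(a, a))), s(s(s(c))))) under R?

s(s(c))

1. s(k(s(k(a, k(a, a))), s(s(s(c)))))  →  s(k(k(a, k(a, a)), s(c)))   [R4 at 1]
2. s(k(k(a, k(a, a)), s(c)))  →  s(k(k(a, a), s(c)))   [R5 at 1.1]
3. s(k(k(a, a), s(c)))  →  s(k(a, s(c)))   [R5 at 1.1]
4. s(k(a, s(c)))  →  s(s(c))   [R5 at 1]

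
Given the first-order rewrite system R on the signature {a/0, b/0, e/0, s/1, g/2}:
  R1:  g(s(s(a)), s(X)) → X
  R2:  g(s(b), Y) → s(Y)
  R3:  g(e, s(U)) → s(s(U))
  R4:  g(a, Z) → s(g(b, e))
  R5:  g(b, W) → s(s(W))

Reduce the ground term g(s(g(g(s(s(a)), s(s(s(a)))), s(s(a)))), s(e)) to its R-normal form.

1. g(s(g(g(s(s(a)), s(s(s(a)))), s(s(a)))), s(e))  →  g(s(g(s(s(a)), s(s(a)))), s(e))   [R1 at 1.1.1]
2. g(s(g(s(s(a)), s(s(a)))), s(e))  →  g(s(s(a)), s(e))   [R1 at 1.1]
3. g(s(s(a)), s(e))  →  e   [R1 at ε]

e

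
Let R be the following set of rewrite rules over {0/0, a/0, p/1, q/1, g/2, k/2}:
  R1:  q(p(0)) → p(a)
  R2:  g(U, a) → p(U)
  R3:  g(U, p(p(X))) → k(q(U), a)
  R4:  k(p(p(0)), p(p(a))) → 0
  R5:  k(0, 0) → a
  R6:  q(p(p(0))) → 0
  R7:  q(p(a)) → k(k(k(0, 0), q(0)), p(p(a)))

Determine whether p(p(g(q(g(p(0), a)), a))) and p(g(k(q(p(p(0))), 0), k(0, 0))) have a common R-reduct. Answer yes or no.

no — NF(t₁) = p(p(p(0))), NF(t₂) = p(p(a))

Reduce t₁ = p(p(g(q(g(p(0), a)), a))):
1. p(p(g(q(g(p(0), a)), a)))  →  p(p(p(q(g(p(0), a)))))   [R2 at 1.1]
2. p(p(p(q(g(p(0), a)))))  →  p(p(p(q(p(p(0))))))   [R2 at 1.1.1.1]
3. p(p(p(q(p(p(0))))))  →  p(p(p(0)))   [R6 at 1.1.1]

Reduce t₂ = p(g(k(q(p(p(0))), 0), k(0, 0))):
1. p(g(k(q(p(p(0))), 0), k(0, 0)))  →  p(g(k(0, 0), k(0, 0)))   [R6 at 1.1.1]
2. p(g(k(0, 0), k(0, 0)))  →  p(g(a, k(0, 0)))   [R5 at 1.1]
3. p(g(a, k(0, 0)))  →  p(g(a, a))   [R5 at 1.2]
4. p(g(a, a))  →  p(p(a))   [R2 at 1]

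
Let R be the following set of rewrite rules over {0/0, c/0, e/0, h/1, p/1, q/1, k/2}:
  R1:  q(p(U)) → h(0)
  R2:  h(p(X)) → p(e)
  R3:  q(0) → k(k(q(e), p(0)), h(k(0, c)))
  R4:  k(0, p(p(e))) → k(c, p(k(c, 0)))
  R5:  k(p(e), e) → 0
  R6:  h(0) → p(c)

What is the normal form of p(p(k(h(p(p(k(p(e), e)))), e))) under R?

1. p(p(k(h(p(p(k(p(e), e)))), e)))  →  p(p(k(p(e), e)))   [R2 at 1.1.1]
2. p(p(k(p(e), e)))  →  p(p(0))   [R5 at 1.1]

p(p(0))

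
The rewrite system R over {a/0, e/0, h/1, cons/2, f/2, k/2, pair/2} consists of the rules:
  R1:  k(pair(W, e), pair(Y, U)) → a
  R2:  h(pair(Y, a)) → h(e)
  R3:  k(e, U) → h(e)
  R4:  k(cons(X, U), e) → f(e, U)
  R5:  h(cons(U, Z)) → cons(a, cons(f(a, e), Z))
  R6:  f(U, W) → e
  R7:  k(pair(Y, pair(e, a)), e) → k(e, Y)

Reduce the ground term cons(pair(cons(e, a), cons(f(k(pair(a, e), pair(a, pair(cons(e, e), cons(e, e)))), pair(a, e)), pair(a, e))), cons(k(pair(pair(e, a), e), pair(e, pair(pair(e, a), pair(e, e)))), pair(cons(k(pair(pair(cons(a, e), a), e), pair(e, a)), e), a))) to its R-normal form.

1. cons(pair(cons(e, a), cons(f(k(pair(a, e), pair(a, pair(cons(e, e), cons(e, e)))), pair(a, e)), pair(a, e))), cons(k(pair(pair(e, a), e), pair(e, pair(pair(e, a), pair(e, e)))), pair(cons(k(pair(pair(cons(a, e), a), e), pair(e, a)), e), a)))  →  cons(pair(cons(e, a), cons(e, pair(a, e))), cons(k(pair(pair(e, a), e), pair(e, pair(pair(e, a), pair(e, e)))), pair(cons(k(pair(pair(cons(a, e), a), e), pair(e, a)), e), a)))   [R6 at 1.2.1]
2. cons(pair(cons(e, a), cons(e, pair(a, e))), cons(k(pair(pair(e, a), e), pair(e, pair(pair(e, a), pair(e, e)))), pair(cons(k(pair(pair(cons(a, e), a), e), pair(e, a)), e), a)))  →  cons(pair(cons(e, a), cons(e, pair(a, e))), cons(a, pair(cons(k(pair(pair(cons(a, e), a), e), pair(e, a)), e), a)))   [R1 at 2.1]
3. cons(pair(cons(e, a), cons(e, pair(a, e))), cons(a, pair(cons(k(pair(pair(cons(a, e), a), e), pair(e, a)), e), a)))  →  cons(pair(cons(e, a), cons(e, pair(a, e))), cons(a, pair(cons(a, e), a)))   [R1 at 2.2.1.1]

cons(pair(cons(e, a), cons(e, pair(a, e))), cons(a, pair(cons(a, e), a)))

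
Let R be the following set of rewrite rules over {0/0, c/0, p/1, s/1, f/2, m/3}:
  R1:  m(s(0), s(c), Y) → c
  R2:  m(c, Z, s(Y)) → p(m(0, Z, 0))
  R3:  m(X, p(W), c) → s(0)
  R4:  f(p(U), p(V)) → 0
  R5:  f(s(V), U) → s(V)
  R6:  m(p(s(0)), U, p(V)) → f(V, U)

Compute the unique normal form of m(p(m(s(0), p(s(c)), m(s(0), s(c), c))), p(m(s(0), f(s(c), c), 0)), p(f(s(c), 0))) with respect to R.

1. m(p(m(s(0), p(s(c)), m(s(0), s(c), c))), p(m(s(0), f(s(c), c), 0)), p(f(s(c), 0)))  →  m(p(m(s(0), p(s(c)), c)), p(m(s(0), f(s(c), c), 0)), p(f(s(c), 0)))   [R1 at 1.1.3]
2. m(p(m(s(0), p(s(c)), c)), p(m(s(0), f(s(c), c), 0)), p(f(s(c), 0)))  →  m(p(s(0)), p(m(s(0), f(s(c), c), 0)), p(f(s(c), 0)))   [R3 at 1.1]
3. m(p(s(0)), p(m(s(0), f(s(c), c), 0)), p(f(s(c), 0)))  →  f(f(s(c), 0), p(m(s(0), f(s(c), c), 0)))   [R6 at ε]
4. f(f(s(c), 0), p(m(s(0), f(s(c), c), 0)))  →  f(s(c), p(m(s(0), f(s(c), c), 0)))   [R5 at 1]
5. f(s(c), p(m(s(0), f(s(c), c), 0)))  →  s(c)   [R5 at ε]

s(c)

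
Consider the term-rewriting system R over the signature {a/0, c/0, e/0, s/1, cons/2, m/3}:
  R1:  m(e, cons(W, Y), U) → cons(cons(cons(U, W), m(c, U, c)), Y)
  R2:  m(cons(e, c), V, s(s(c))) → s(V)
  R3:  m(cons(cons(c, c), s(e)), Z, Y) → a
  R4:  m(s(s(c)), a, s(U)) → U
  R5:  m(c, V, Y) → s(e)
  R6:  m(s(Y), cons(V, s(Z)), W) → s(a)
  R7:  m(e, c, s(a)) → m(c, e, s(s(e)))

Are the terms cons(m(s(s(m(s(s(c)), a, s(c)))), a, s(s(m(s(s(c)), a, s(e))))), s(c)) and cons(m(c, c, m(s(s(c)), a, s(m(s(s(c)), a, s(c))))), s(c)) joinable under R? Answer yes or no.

yes — NF(t₁) = cons(s(e), s(c)), NF(t₂) = cons(s(e), s(c))

Reduce t₁ = cons(m(s(s(m(s(s(c)), a, s(c)))), a, s(s(m(s(s(c)), a, s(e))))), s(c)):
1. cons(m(s(s(m(s(s(c)), a, s(c)))), a, s(s(m(s(s(c)), a, s(e))))), s(c))  →  cons(m(s(s(c)), a, s(s(m(s(s(c)), a, s(e))))), s(c))   [R4 at 1.1.1.1]
2. cons(m(s(s(c)), a, s(s(m(s(s(c)), a, s(e))))), s(c))  →  cons(s(m(s(s(c)), a, s(e))), s(c))   [R4 at 1]
3. cons(s(m(s(s(c)), a, s(e))), s(c))  →  cons(s(e), s(c))   [R4 at 1.1]

Reduce t₂ = cons(m(c, c, m(s(s(c)), a, s(m(s(s(c)), a, s(c))))), s(c)):
1. cons(m(c, c, m(s(s(c)), a, s(m(s(s(c)), a, s(c))))), s(c))  →  cons(s(e), s(c))   [R5 at 1]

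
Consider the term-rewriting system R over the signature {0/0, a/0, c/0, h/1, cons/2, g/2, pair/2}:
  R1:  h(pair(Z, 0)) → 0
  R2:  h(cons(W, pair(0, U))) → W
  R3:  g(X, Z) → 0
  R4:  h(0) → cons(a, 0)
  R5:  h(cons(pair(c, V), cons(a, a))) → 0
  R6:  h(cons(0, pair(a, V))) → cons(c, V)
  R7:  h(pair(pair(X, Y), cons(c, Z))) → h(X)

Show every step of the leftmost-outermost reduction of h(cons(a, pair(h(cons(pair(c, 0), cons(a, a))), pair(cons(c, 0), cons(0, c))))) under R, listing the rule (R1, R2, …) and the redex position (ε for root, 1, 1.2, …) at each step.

1. h(cons(a, pair(h(cons(pair(c, 0), cons(a, a))), pair(cons(c, 0), cons(0, c)))))  →  h(cons(a, pair(0, pair(cons(c, 0), cons(0, c)))))   [R5 at 1.2.1]
2. h(cons(a, pair(0, pair(cons(c, 0), cons(0, c)))))  →  a   [R2 at ε]

a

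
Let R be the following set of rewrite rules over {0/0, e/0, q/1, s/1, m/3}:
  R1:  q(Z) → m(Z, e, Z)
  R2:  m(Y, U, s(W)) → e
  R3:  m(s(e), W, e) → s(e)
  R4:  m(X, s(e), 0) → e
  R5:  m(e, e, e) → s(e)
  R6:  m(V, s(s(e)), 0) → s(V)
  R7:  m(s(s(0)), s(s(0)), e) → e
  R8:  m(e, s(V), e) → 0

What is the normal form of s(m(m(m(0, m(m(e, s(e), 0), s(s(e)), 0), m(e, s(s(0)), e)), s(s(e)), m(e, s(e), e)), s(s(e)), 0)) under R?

s(s(s(e)))

1. s(m(m(m(0, m(m(e, s(e), 0), s(s(e)), 0), m(e, s(s(0)), e)), s(s(e)), m(e, s(e), e)), s(s(e)), 0))  →  s(s(m(m(0, m(m(e, s(e), 0), s(s(e)), 0), m(e, s(s(0)), e)), s(s(e)), m(e, s(e), e))))   [R6 at 1]
2. s(s(m(m(0, m(m(e, s(e), 0), s(s(e)), 0), m(e, s(s(0)), e)), s(s(e)), m(e, s(e), e))))  →  s(s(m(m(0, s(m(e, s(e), 0)), m(e, s(s(0)), e)), s(s(e)), m(e, s(e), e))))   [R6 at 1.1.1.2]
3. s(s(m(m(0, s(m(e, s(e), 0)), m(e, s(s(0)), e)), s(s(e)), m(e, s(e), e))))  →  s(s(m(m(0, s(e), m(e, s(s(0)), e)), s(s(e)), m(e, s(e), e))))   [R4 at 1.1.1.2.1]
4. s(s(m(m(0, s(e), m(e, s(s(0)), e)), s(s(e)), m(e, s(e), e))))  →  s(s(m(m(0, s(e), 0), s(s(e)), m(e, s(e), e))))   [R8 at 1.1.1.3]
5. s(s(m(m(0, s(e), 0), s(s(e)), m(e, s(e), e))))  →  s(s(m(e, s(s(e)), m(e, s(e), e))))   [R4 at 1.1.1]
6. s(s(m(e, s(s(e)), m(e, s(e), e))))  →  s(s(m(e, s(s(e)), 0)))   [R8 at 1.1.3]
7. s(s(m(e, s(s(e)), 0)))  →  s(s(s(e)))   [R6 at 1.1]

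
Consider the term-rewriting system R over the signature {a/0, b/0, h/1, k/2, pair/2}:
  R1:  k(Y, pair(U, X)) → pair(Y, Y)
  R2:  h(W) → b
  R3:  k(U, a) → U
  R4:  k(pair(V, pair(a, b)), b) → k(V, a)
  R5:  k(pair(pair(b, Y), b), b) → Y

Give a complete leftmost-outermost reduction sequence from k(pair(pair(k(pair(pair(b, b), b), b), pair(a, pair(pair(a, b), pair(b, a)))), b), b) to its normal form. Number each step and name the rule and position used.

pair(a, pair(pair(a, b), pair(b, a)))

1. k(pair(pair(k(pair(pair(b, b), b), b), pair(a, pair(pair(a, b), pair(b, a)))), b), b)  →  k(pair(pair(b, pair(a, pair(pair(a, b), pair(b, a)))), b), b)   [R5 at 1.1.1]
2. k(pair(pair(b, pair(a, pair(pair(a, b), pair(b, a)))), b), b)  →  pair(a, pair(pair(a, b), pair(b, a)))   [R5 at ε]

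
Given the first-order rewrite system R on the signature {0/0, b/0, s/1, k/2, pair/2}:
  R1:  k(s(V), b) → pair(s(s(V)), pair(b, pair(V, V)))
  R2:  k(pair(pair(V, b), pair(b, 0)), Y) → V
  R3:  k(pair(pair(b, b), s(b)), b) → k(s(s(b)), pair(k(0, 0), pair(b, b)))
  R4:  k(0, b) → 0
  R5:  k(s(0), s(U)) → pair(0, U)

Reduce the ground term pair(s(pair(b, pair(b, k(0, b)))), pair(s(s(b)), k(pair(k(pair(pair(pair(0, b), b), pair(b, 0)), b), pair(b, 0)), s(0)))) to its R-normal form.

1. pair(s(pair(b, pair(b, k(0, b)))), pair(s(s(b)), k(pair(k(pair(pair(pair(0, b), b), pair(b, 0)), b), pair(b, 0)), s(0))))  →  pair(s(pair(b, pair(b, 0))), pair(s(s(b)), k(pair(k(pair(pair(pair(0, b), b), pair(b, 0)), b), pair(b, 0)), s(0))))   [R4 at 1.1.2.2]
2. pair(s(pair(b, pair(b, 0))), pair(s(s(b)), k(pair(k(pair(pair(pair(0, b), b), pair(b, 0)), b), pair(b, 0)), s(0))))  →  pair(s(pair(b, pair(b, 0))), pair(s(s(b)), k(pair(pair(0, b), pair(b, 0)), s(0))))   [R2 at 2.2.1.1]
3. pair(s(pair(b, pair(b, 0))), pair(s(s(b)), k(pair(pair(0, b), pair(b, 0)), s(0))))  →  pair(s(pair(b, pair(b, 0))), pair(s(s(b)), 0))   [R2 at 2.2]

pair(s(pair(b, pair(b, 0))), pair(s(s(b)), 0))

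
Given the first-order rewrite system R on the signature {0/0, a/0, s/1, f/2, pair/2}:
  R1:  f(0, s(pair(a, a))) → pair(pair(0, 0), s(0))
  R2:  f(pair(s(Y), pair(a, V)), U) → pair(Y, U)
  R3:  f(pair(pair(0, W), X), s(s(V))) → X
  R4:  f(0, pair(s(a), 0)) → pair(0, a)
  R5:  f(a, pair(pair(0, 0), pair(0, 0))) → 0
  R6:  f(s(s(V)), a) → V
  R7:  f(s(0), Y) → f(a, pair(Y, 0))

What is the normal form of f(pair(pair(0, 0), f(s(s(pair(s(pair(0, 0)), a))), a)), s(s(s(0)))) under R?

pair(s(pair(0, 0)), a)

1. f(pair(pair(0, 0), f(s(s(pair(s(pair(0, 0)), a))), a)), s(s(s(0))))  →  f(s(s(pair(s(pair(0, 0)), a))), a)   [R3 at ε]
2. f(s(s(pair(s(pair(0, 0)), a))), a)  →  pair(s(pair(0, 0)), a)   [R6 at ε]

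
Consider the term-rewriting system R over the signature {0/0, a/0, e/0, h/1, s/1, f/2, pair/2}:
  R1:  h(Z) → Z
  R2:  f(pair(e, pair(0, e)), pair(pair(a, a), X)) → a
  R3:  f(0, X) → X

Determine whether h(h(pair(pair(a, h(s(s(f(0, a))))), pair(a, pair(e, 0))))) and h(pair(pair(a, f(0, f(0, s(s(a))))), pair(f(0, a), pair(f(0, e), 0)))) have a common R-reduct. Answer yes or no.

yes — NF(t₁) = pair(pair(a, s(s(a))), pair(a, pair(e, 0))), NF(t₂) = pair(pair(a, s(s(a))), pair(a, pair(e, 0)))

Reduce t₁ = h(h(pair(pair(a, h(s(s(f(0, a))))), pair(a, pair(e, 0))))):
1. h(h(pair(pair(a, h(s(s(f(0, a))))), pair(a, pair(e, 0)))))  →  h(pair(pair(a, h(s(s(f(0, a))))), pair(a, pair(e, 0))))   [R1 at ε]
2. h(pair(pair(a, h(s(s(f(0, a))))), pair(a, pair(e, 0))))  →  pair(pair(a, h(s(s(f(0, a))))), pair(a, pair(e, 0)))   [R1 at ε]
3. pair(pair(a, h(s(s(f(0, a))))), pair(a, pair(e, 0)))  →  pair(pair(a, s(s(f(0, a)))), pair(a, pair(e, 0)))   [R1 at 1.2]
4. pair(pair(a, s(s(f(0, a)))), pair(a, pair(e, 0)))  →  pair(pair(a, s(s(a))), pair(a, pair(e, 0)))   [R3 at 1.2.1.1]

Reduce t₂ = h(pair(pair(a, f(0, f(0, s(s(a))))), pair(f(0, a), pair(f(0, e), 0)))):
1. h(pair(pair(a, f(0, f(0, s(s(a))))), pair(f(0, a), pair(f(0, e), 0))))  →  pair(pair(a, f(0, f(0, s(s(a))))), pair(f(0, a), pair(f(0, e), 0)))   [R1 at ε]
2. pair(pair(a, f(0, f(0, s(s(a))))), pair(f(0, a), pair(f(0, e), 0)))  →  pair(pair(a, f(0, s(s(a)))), pair(f(0, a), pair(f(0, e), 0)))   [R3 at 1.2]
3. pair(pair(a, f(0, s(s(a)))), pair(f(0, a), pair(f(0, e), 0)))  →  pair(pair(a, s(s(a))), pair(f(0, a), pair(f(0, e), 0)))   [R3 at 1.2]
4. pair(pair(a, s(s(a))), pair(f(0, a), pair(f(0, e), 0)))  →  pair(pair(a, s(s(a))), pair(a, pair(f(0, e), 0)))   [R3 at 2.1]
5. pair(pair(a, s(s(a))), pair(a, pair(f(0, e), 0)))  →  pair(pair(a, s(s(a))), pair(a, pair(e, 0)))   [R3 at 2.2.1]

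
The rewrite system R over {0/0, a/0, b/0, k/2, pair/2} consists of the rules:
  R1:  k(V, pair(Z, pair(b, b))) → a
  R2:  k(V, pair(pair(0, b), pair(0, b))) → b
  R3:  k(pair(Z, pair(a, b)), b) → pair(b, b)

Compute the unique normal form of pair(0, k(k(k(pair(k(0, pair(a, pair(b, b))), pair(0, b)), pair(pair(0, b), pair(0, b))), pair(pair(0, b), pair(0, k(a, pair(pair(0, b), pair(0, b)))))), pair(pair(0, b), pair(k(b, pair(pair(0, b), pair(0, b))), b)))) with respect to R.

1. pair(0, k(k(k(pair(k(0, pair(a, pair(b, b))), pair(0, b)), pair(pair(0, b), pair(0, b))), pair(pair(0, b), pair(0, k(a, pair(pair(0, b), pair(0, b)))))), pair(pair(0, b), pair(k(b, pair(pair(0, b), pair(0, b))), b))))  →  pair(0, k(k(b, pair(pair(0, b), pair(0, k(a, pair(pair(0, b), pair(0, b)))))), pair(pair(0, b), pair(k(b, pair(pair(0, b), pair(0, b))), b))))   [R2 at 2.1.1]
2. pair(0, k(k(b, pair(pair(0, b), pair(0, k(a, pair(pair(0, b), pair(0, b)))))), pair(pair(0, b), pair(k(b, pair(pair(0, b), pair(0, b))), b))))  →  pair(0, k(k(b, pair(pair(0, b), pair(0, b))), pair(pair(0, b), pair(k(b, pair(pair(0, b), pair(0, b))), b))))   [R2 at 2.1.2.2.2]
3. pair(0, k(k(b, pair(pair(0, b), pair(0, b))), pair(pair(0, b), pair(k(b, pair(pair(0, b), pair(0, b))), b))))  →  pair(0, k(b, pair(pair(0, b), pair(k(b, pair(pair(0, b), pair(0, b))), b))))   [R2 at 2.1]
4. pair(0, k(b, pair(pair(0, b), pair(k(b, pair(pair(0, b), pair(0, b))), b))))  →  pair(0, k(b, pair(pair(0, b), pair(b, b))))   [R2 at 2.2.2.1]
5. pair(0, k(b, pair(pair(0, b), pair(b, b))))  →  pair(0, a)   [R1 at 2]

pair(0, a)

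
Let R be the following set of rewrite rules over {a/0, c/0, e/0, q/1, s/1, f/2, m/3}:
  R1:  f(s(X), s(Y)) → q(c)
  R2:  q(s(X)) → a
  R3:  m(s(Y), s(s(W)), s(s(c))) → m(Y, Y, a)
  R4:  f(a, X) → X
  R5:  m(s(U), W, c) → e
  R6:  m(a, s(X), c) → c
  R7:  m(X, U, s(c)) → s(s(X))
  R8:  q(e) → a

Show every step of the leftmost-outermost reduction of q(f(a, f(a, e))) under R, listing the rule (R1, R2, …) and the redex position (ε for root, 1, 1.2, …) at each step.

a

1. q(f(a, f(a, e)))  →  q(f(a, e))   [R4 at 1]
2. q(f(a, e))  →  q(e)   [R4 at 1]
3. q(e)  →  a   [R8 at ε]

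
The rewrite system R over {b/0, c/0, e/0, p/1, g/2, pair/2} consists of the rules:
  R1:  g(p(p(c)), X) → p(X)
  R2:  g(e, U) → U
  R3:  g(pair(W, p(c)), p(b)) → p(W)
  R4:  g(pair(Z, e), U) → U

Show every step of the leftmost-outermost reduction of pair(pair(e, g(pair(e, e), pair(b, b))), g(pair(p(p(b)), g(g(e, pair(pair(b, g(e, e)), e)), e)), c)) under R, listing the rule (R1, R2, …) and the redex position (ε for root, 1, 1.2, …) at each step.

1. pair(pair(e, g(pair(e, e), pair(b, b))), g(pair(p(p(b)), g(g(e, pair(pair(b, g(e, e)), e)), e)), c))  →  pair(pair(e, pair(b, b)), g(pair(p(p(b)), g(g(e, pair(pair(b, g(e, e)), e)), e)), c))   [R4 at 1.2]
2. pair(pair(e, pair(b, b)), g(pair(p(p(b)), g(g(e, pair(pair(b, g(e, e)), e)), e)), c))  →  pair(pair(e, pair(b, b)), g(pair(p(p(b)), g(pair(pair(b, g(e, e)), e), e)), c))   [R2 at 2.1.2.1]
3. pair(pair(e, pair(b, b)), g(pair(p(p(b)), g(pair(pair(b, g(e, e)), e), e)), c))  →  pair(pair(e, pair(b, b)), g(pair(p(p(b)), e), c))   [R4 at 2.1.2]
4. pair(pair(e, pair(b, b)), g(pair(p(p(b)), e), c))  →  pair(pair(e, pair(b, b)), c)   [R4 at 2]

pair(pair(e, pair(b, b)), c)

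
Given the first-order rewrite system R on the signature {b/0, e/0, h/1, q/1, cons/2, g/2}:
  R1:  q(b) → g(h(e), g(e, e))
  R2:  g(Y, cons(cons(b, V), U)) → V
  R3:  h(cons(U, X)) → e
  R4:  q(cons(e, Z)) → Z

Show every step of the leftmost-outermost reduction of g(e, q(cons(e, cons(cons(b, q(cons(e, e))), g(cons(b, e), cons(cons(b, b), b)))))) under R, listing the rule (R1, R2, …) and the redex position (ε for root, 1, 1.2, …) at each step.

e

1. g(e, q(cons(e, cons(cons(b, q(cons(e, e))), g(cons(b, e), cons(cons(b, b), b))))))  →  g(e, cons(cons(b, q(cons(e, e))), g(cons(b, e), cons(cons(b, b), b))))   [R4 at 2]
2. g(e, cons(cons(b, q(cons(e, e))), g(cons(b, e), cons(cons(b, b), b))))  →  q(cons(e, e))   [R2 at ε]
3. q(cons(e, e))  →  e   [R4 at ε]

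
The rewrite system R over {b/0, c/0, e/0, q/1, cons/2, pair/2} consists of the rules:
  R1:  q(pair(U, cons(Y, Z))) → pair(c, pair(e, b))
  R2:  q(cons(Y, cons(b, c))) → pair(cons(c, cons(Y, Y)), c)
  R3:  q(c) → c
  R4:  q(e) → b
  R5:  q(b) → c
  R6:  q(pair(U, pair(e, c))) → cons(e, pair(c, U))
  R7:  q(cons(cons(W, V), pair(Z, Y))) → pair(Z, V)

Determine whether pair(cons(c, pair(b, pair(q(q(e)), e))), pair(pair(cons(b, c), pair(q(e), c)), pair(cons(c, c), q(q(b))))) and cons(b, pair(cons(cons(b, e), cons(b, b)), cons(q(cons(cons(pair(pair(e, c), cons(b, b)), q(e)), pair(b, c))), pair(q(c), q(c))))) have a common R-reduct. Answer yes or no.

Reduce t₁ = pair(cons(c, pair(b, pair(q(q(e)), e))), pair(pair(cons(b, c), pair(q(e), c)), pair(cons(c, c), q(q(b))))):
1. pair(cons(c, pair(b, pair(q(q(e)), e))), pair(pair(cons(b, c), pair(q(e), c)), pair(cons(c, c), q(q(b)))))  →  pair(cons(c, pair(b, pair(q(b), e))), pair(pair(cons(b, c), pair(q(e), c)), pair(cons(c, c), q(q(b)))))   [R4 at 1.2.2.1.1]
2. pair(cons(c, pair(b, pair(q(b), e))), pair(pair(cons(b, c), pair(q(e), c)), pair(cons(c, c), q(q(b)))))  →  pair(cons(c, pair(b, pair(c, e))), pair(pair(cons(b, c), pair(q(e), c)), pair(cons(c, c), q(q(b)))))   [R5 at 1.2.2.1]
3. pair(cons(c, pair(b, pair(c, e))), pair(pair(cons(b, c), pair(q(e), c)), pair(cons(c, c), q(q(b)))))  →  pair(cons(c, pair(b, pair(c, e))), pair(pair(cons(b, c), pair(b, c)), pair(cons(c, c), q(q(b)))))   [R4 at 2.1.2.1]
4. pair(cons(c, pair(b, pair(c, e))), pair(pair(cons(b, c), pair(b, c)), pair(cons(c, c), q(q(b)))))  →  pair(cons(c, pair(b, pair(c, e))), pair(pair(cons(b, c), pair(b, c)), pair(cons(c, c), q(c))))   [R5 at 2.2.2.1]
5. pair(cons(c, pair(b, pair(c, e))), pair(pair(cons(b, c), pair(b, c)), pair(cons(c, c), q(c))))  →  pair(cons(c, pair(b, pair(c, e))), pair(pair(cons(b, c), pair(b, c)), pair(cons(c, c), c)))   [R3 at 2.2.2]

Reduce t₂ = cons(b, pair(cons(cons(b, e), cons(b, b)), cons(q(cons(cons(pair(pair(e, c), cons(b, b)), q(e)), pair(b, c))), pair(q(c), q(c))))):
1. cons(b, pair(cons(cons(b, e), cons(b, b)), cons(q(cons(cons(pair(pair(e, c), cons(b, b)), q(e)), pair(b, c))), pair(q(c), q(c)))))  →  cons(b, pair(cons(cons(b, e), cons(b, b)), cons(pair(b, q(e)), pair(q(c), q(c)))))   [R7 at 2.2.1]
2. cons(b, pair(cons(cons(b, e), cons(b, b)), cons(pair(b, q(e)), pair(q(c), q(c)))))  →  cons(b, pair(cons(cons(b, e), cons(b, b)), cons(pair(b, b), pair(q(c), q(c)))))   [R4 at 2.2.1.2]
3. cons(b, pair(cons(cons(b, e), cons(b, b)), cons(pair(b, b), pair(q(c), q(c)))))  →  cons(b, pair(cons(cons(b, e), cons(b, b)), cons(pair(b, b), pair(c, q(c)))))   [R3 at 2.2.2.1]
4. cons(b, pair(cons(cons(b, e), cons(b, b)), cons(pair(b, b), pair(c, q(c)))))  →  cons(b, pair(cons(cons(b, e), cons(b, b)), cons(pair(b, b), pair(c, c))))   [R3 at 2.2.2.2]

no — NF(t₁) = pair(cons(c, pair(b, pair(c, e))), pair(pair(cons(b, c), pair(b, c)), pair(cons(c, c), c))), NF(t₂) = cons(b, pair(cons(cons(b, e), cons(b, b)), cons(pair(b, b), pair(c, c))))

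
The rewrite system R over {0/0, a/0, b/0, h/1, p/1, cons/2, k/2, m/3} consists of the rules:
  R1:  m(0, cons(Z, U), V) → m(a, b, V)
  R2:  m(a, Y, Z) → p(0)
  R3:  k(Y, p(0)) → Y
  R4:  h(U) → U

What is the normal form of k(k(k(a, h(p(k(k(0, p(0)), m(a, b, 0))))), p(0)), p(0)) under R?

a

1. k(k(k(a, h(p(k(k(0, p(0)), m(a, b, 0))))), p(0)), p(0))  →  k(k(a, h(p(k(k(0, p(0)), m(a, b, 0))))), p(0))   [R3 at ε]
2. k(k(a, h(p(k(k(0, p(0)), m(a, b, 0))))), p(0))  →  k(a, h(p(k(k(0, p(0)), m(a, b, 0)))))   [R3 at ε]
3. k(a, h(p(k(k(0, p(0)), m(a, b, 0)))))  →  k(a, p(k(k(0, p(0)), m(a, b, 0))))   [R4 at 2]
4. k(a, p(k(k(0, p(0)), m(a, b, 0))))  →  k(a, p(k(0, m(a, b, 0))))   [R3 at 2.1.1]
5. k(a, p(k(0, m(a, b, 0))))  →  k(a, p(k(0, p(0))))   [R2 at 2.1.2]
6. k(a, p(k(0, p(0))))  →  k(a, p(0))   [R3 at 2.1]
7. k(a, p(0))  →  a   [R3 at ε]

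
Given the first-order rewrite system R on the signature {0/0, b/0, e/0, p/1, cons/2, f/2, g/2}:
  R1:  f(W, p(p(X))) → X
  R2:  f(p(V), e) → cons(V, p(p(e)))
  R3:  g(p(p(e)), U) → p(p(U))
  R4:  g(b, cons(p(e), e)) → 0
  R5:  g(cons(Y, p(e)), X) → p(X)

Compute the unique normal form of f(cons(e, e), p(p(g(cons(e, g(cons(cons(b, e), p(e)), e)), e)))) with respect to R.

1. f(cons(e, e), p(p(g(cons(e, g(cons(cons(b, e), p(e)), e)), e))))  →  g(cons(e, g(cons(cons(b, e), p(e)), e)), e)   [R1 at ε]
2. g(cons(e, g(cons(cons(b, e), p(e)), e)), e)  →  g(cons(e, p(e)), e)   [R5 at 1.2]
3. g(cons(e, p(e)), e)  →  p(e)   [R5 at ε]

p(e)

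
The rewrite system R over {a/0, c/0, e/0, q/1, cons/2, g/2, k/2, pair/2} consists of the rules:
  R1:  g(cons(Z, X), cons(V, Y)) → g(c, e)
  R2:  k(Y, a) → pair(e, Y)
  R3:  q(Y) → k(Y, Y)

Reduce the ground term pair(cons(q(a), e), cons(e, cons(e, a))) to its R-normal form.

1. pair(cons(q(a), e), cons(e, cons(e, a)))  →  pair(cons(k(a, a), e), cons(e, cons(e, a)))   [R3 at 1.1]
2. pair(cons(k(a, a), e), cons(e, cons(e, a)))  →  pair(cons(pair(e, a), e), cons(e, cons(e, a)))   [R2 at 1.1]

pair(cons(pair(e, a), e), cons(e, cons(e, a)))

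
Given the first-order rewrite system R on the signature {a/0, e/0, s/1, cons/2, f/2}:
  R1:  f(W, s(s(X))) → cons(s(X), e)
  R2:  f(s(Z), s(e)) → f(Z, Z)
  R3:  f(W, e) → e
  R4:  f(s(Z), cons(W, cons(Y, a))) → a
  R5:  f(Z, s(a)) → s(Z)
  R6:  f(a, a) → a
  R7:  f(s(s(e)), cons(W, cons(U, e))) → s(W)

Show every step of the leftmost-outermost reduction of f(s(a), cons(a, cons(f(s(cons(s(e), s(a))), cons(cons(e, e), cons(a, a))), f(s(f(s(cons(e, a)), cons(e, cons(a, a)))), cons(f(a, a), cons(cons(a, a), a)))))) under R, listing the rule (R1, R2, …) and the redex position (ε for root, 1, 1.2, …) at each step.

1. f(s(a), cons(a, cons(f(s(cons(s(e), s(a))), cons(cons(e, e), cons(a, a))), f(s(f(s(cons(e, a)), cons(e, cons(a, a)))), cons(f(a, a), cons(cons(a, a), a))))))  →  f(s(a), cons(a, cons(a, f(s(f(s(cons(e, a)), cons(e, cons(a, a)))), cons(f(a, a), cons(cons(a, a), a))))))   [R4 at 2.2.1]
2. f(s(a), cons(a, cons(a, f(s(f(s(cons(e, a)), cons(e, cons(a, a)))), cons(f(a, a), cons(cons(a, a), a))))))  →  f(s(a), cons(a, cons(a, a)))   [R4 at 2.2.2]
3. f(s(a), cons(a, cons(a, a)))  →  a   [R4 at ε]

a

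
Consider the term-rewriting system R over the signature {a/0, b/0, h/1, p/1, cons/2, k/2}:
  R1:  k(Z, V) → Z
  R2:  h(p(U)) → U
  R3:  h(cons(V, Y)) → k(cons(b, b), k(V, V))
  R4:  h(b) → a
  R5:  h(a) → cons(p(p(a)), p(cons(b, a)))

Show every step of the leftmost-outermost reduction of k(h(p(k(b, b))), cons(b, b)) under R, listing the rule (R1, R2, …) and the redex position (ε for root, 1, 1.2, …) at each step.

b

1. k(h(p(k(b, b))), cons(b, b))  →  h(p(k(b, b)))   [R1 at ε]
2. h(p(k(b, b)))  →  k(b, b)   [R2 at ε]
3. k(b, b)  →  b   [R1 at ε]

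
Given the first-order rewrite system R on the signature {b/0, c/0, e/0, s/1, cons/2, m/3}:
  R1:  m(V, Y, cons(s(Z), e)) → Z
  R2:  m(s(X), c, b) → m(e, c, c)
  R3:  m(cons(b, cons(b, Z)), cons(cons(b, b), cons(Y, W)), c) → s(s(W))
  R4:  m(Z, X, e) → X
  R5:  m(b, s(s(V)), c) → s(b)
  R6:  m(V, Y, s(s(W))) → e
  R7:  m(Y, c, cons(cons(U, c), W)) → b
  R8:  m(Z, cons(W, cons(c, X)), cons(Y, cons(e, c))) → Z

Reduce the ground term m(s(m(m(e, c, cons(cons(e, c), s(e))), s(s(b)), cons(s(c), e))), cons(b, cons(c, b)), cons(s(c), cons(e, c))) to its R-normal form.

1. m(s(m(m(e, c, cons(cons(e, c), s(e))), s(s(b)), cons(s(c), e))), cons(b, cons(c, b)), cons(s(c), cons(e, c)))  →  s(m(m(e, c, cons(cons(e, c), s(e))), s(s(b)), cons(s(c), e)))   [R8 at ε]
2. s(m(m(e, c, cons(cons(e, c), s(e))), s(s(b)), cons(s(c), e)))  →  s(c)   [R1 at 1]

s(c)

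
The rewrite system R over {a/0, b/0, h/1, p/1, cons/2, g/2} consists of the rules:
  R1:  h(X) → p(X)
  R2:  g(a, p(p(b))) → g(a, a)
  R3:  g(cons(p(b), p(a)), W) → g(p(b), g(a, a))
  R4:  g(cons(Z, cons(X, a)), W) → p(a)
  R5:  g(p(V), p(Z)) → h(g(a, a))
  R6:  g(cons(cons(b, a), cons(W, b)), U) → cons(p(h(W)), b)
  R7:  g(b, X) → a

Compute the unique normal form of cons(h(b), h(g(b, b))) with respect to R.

1. cons(h(b), h(g(b, b)))  →  cons(p(b), h(g(b, b)))   [R1 at 1]
2. cons(p(b), h(g(b, b)))  →  cons(p(b), p(g(b, b)))   [R1 at 2]
3. cons(p(b), p(g(b, b)))  →  cons(p(b), p(a))   [R7 at 2.1]

cons(p(b), p(a))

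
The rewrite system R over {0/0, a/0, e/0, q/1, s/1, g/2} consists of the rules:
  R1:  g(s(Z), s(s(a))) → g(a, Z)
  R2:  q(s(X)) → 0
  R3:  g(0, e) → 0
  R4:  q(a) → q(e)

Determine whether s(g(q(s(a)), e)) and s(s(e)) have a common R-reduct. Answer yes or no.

Reduce t₁ = s(g(q(s(a)), e)):
1. s(g(q(s(a)), e))  →  s(g(0, e))   [R2 at 1.1]
2. s(g(0, e))  →  s(0)   [R3 at 1]

Reduce t₂ = s(s(e)):

no — NF(t₁) = s(0), NF(t₂) = s(s(e))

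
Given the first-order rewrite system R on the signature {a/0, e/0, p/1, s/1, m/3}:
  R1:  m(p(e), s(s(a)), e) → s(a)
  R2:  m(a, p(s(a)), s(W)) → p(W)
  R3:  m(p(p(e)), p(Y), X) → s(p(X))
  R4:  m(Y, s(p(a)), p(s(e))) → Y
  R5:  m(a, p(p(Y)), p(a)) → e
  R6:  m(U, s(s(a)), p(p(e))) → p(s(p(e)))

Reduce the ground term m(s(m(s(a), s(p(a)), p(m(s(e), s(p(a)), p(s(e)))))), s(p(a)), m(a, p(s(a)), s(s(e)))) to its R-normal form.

1. m(s(m(s(a), s(p(a)), p(m(s(e), s(p(a)), p(s(e)))))), s(p(a)), m(a, p(s(a)), s(s(e))))  →  m(s(m(s(a), s(p(a)), p(s(e)))), s(p(a)), m(a, p(s(a)), s(s(e))))   [R4 at 1.1.3.1]
2. m(s(m(s(a), s(p(a)), p(s(e)))), s(p(a)), m(a, p(s(a)), s(s(e))))  →  m(s(s(a)), s(p(a)), m(a, p(s(a)), s(s(e))))   [R4 at 1.1]
3. m(s(s(a)), s(p(a)), m(a, p(s(a)), s(s(e))))  →  m(s(s(a)), s(p(a)), p(s(e)))   [R2 at 3]
4. m(s(s(a)), s(p(a)), p(s(e)))  →  s(s(a))   [R4 at ε]

s(s(a))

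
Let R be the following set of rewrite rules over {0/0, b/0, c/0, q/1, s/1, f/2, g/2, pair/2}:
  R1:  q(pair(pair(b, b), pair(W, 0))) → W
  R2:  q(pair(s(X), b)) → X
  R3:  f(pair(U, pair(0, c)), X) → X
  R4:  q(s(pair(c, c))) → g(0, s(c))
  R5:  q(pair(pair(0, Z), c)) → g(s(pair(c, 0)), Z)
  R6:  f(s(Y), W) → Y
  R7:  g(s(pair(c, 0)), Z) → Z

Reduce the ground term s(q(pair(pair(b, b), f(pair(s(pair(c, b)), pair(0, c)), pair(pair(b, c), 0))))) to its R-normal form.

s(pair(b, c))

1. s(q(pair(pair(b, b), f(pair(s(pair(c, b)), pair(0, c)), pair(pair(b, c), 0)))))  →  s(q(pair(pair(b, b), pair(pair(b, c), 0))))   [R3 at 1.1.2]
2. s(q(pair(pair(b, b), pair(pair(b, c), 0))))  →  s(pair(b, c))   [R1 at 1]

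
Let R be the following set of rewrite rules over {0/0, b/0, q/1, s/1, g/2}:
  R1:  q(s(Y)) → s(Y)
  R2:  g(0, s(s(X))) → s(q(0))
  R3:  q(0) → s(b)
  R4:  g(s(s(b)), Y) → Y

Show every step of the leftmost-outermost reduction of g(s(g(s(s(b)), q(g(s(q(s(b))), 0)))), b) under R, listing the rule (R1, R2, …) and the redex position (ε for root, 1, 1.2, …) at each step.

1. g(s(g(s(s(b)), q(g(s(q(s(b))), 0)))), b)  →  g(s(q(g(s(q(s(b))), 0))), b)   [R4 at 1.1]
2. g(s(q(g(s(q(s(b))), 0))), b)  →  g(s(q(g(s(s(b)), 0))), b)   [R1 at 1.1.1.1.1]
3. g(s(q(g(s(s(b)), 0))), b)  →  g(s(q(0)), b)   [R4 at 1.1.1]
4. g(s(q(0)), b)  →  g(s(s(b)), b)   [R3 at 1.1]
5. g(s(s(b)), b)  →  b   [R4 at ε]

b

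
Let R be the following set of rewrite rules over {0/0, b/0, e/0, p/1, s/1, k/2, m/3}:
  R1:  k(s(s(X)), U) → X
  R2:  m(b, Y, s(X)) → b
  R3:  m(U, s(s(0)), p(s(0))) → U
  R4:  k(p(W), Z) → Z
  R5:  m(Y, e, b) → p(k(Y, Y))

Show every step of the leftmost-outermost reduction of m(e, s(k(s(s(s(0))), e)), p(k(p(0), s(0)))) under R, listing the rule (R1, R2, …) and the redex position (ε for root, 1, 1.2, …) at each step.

e

1. m(e, s(k(s(s(s(0))), e)), p(k(p(0), s(0))))  →  m(e, s(s(0)), p(k(p(0), s(0))))   [R1 at 2.1]
2. m(e, s(s(0)), p(k(p(0), s(0))))  →  m(e, s(s(0)), p(s(0)))   [R4 at 3.1]
3. m(e, s(s(0)), p(s(0)))  →  e   [R3 at ε]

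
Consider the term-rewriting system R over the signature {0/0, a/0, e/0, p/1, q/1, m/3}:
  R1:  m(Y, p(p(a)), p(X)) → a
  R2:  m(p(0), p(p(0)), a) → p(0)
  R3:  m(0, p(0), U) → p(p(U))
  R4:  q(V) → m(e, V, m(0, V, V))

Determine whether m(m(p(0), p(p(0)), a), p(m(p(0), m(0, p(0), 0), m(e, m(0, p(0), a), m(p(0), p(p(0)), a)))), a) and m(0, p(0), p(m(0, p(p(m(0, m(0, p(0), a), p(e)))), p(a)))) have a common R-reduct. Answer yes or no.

no — NF(t₁) = p(0), NF(t₂) = p(p(p(a)))

Reduce t₁ = m(m(p(0), p(p(0)), a), p(m(p(0), m(0, p(0), 0), m(e, m(0, p(0), a), m(p(0), p(p(0)), a)))), a):
1. m(m(p(0), p(p(0)), a), p(m(p(0), m(0, p(0), 0), m(e, m(0, p(0), a), m(p(0), p(p(0)), a)))), a)  →  m(p(0), p(m(p(0), m(0, p(0), 0), m(e, m(0, p(0), a), m(p(0), p(p(0)), a)))), a)   [R2 at 1]
2. m(p(0), p(m(p(0), m(0, p(0), 0), m(e, m(0, p(0), a), m(p(0), p(p(0)), a)))), a)  →  m(p(0), p(m(p(0), p(p(0)), m(e, m(0, p(0), a), m(p(0), p(p(0)), a)))), a)   [R3 at 2.1.2]
3. m(p(0), p(m(p(0), p(p(0)), m(e, m(0, p(0), a), m(p(0), p(p(0)), a)))), a)  →  m(p(0), p(m(p(0), p(p(0)), m(e, p(p(a)), m(p(0), p(p(0)), a)))), a)   [R3 at 2.1.3.2]
4. m(p(0), p(m(p(0), p(p(0)), m(e, p(p(a)), m(p(0), p(p(0)), a)))), a)  →  m(p(0), p(m(p(0), p(p(0)), m(e, p(p(a)), p(0)))), a)   [R2 at 2.1.3.3]
5. m(p(0), p(m(p(0), p(p(0)), m(e, p(p(a)), p(0)))), a)  →  m(p(0), p(m(p(0), p(p(0)), a)), a)   [R1 at 2.1.3]
6. m(p(0), p(m(p(0), p(p(0)), a)), a)  →  m(p(0), p(p(0)), a)   [R2 at 2.1]
7. m(p(0), p(p(0)), a)  →  p(0)   [R2 at ε]

Reduce t₂ = m(0, p(0), p(m(0, p(p(m(0, m(0, p(0), a), p(e)))), p(a)))):
1. m(0, p(0), p(m(0, p(p(m(0, m(0, p(0), a), p(e)))), p(a))))  →  p(p(p(m(0, p(p(m(0, m(0, p(0), a), p(e)))), p(a)))))   [R3 at ε]
2. p(p(p(m(0, p(p(m(0, m(0, p(0), a), p(e)))), p(a)))))  →  p(p(p(m(0, p(p(m(0, p(p(a)), p(e)))), p(a)))))   [R3 at 1.1.1.2.1.1.2]
3. p(p(p(m(0, p(p(m(0, p(p(a)), p(e)))), p(a)))))  →  p(p(p(m(0, p(p(a)), p(a)))))   [R1 at 1.1.1.2.1.1]
4. p(p(p(m(0, p(p(a)), p(a)))))  →  p(p(p(a)))   [R1 at 1.1.1]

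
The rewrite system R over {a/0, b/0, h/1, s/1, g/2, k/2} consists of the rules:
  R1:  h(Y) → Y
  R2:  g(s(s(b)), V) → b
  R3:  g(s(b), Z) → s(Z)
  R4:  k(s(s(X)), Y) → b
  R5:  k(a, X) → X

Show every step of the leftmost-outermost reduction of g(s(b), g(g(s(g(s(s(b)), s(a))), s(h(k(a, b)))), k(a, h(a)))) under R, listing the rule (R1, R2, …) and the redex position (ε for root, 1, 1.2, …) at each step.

1. g(s(b), g(g(s(g(s(s(b)), s(a))), s(h(k(a, b)))), k(a, h(a))))  →  s(g(g(s(g(s(s(b)), s(a))), s(h(k(a, b)))), k(a, h(a))))   [R3 at ε]
2. s(g(g(s(g(s(s(b)), s(a))), s(h(k(a, b)))), k(a, h(a))))  →  s(g(g(s(b), s(h(k(a, b)))), k(a, h(a))))   [R2 at 1.1.1.1]
3. s(g(g(s(b), s(h(k(a, b)))), k(a, h(a))))  →  s(g(s(s(h(k(a, b)))), k(a, h(a))))   [R3 at 1.1]
4. s(g(s(s(h(k(a, b)))), k(a, h(a))))  →  s(g(s(s(k(a, b))), k(a, h(a))))   [R1 at 1.1.1.1]
5. s(g(s(s(k(a, b))), k(a, h(a))))  →  s(g(s(s(b)), k(a, h(a))))   [R5 at 1.1.1.1]
6. s(g(s(s(b)), k(a, h(a))))  →  s(b)   [R2 at 1]

s(b)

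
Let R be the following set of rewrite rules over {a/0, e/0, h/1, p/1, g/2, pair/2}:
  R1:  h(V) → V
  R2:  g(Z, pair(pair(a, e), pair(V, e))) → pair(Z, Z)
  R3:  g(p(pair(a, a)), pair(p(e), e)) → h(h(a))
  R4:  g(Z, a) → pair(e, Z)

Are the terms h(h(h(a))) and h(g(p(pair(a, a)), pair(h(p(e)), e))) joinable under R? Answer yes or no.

Reduce t₁ = h(h(h(a))):
1. h(h(h(a)))  →  h(h(a))   [R1 at ε]
2. h(h(a))  →  h(a)   [R1 at ε]
3. h(a)  →  a   [R1 at ε]

Reduce t₂ = h(g(p(pair(a, a)), pair(h(p(e)), e))):
1. h(g(p(pair(a, a)), pair(h(p(e)), e)))  →  g(p(pair(a, a)), pair(h(p(e)), e))   [R1 at ε]
2. g(p(pair(a, a)), pair(h(p(e)), e))  →  g(p(pair(a, a)), pair(p(e), e))   [R1 at 2.1]
3. g(p(pair(a, a)), pair(p(e), e))  →  h(h(a))   [R3 at ε]
4. h(h(a))  →  h(a)   [R1 at ε]
5. h(a)  →  a   [R1 at ε]

yes — NF(t₁) = a, NF(t₂) = a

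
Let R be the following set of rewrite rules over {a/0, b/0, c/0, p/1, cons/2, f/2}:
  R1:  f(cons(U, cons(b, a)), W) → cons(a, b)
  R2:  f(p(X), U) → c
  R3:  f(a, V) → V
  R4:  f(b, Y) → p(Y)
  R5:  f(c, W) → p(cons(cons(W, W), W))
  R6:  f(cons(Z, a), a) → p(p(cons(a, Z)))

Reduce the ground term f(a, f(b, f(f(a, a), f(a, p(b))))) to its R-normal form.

p(p(b))

1. f(a, f(b, f(f(a, a), f(a, p(b)))))  →  f(b, f(f(a, a), f(a, p(b))))   [R3 at ε]
2. f(b, f(f(a, a), f(a, p(b))))  →  p(f(f(a, a), f(a, p(b))))   [R4 at ε]
3. p(f(f(a, a), f(a, p(b))))  →  p(f(a, f(a, p(b))))   [R3 at 1.1]
4. p(f(a, f(a, p(b))))  →  p(f(a, p(b)))   [R3 at 1]
5. p(f(a, p(b)))  →  p(p(b))   [R3 at 1]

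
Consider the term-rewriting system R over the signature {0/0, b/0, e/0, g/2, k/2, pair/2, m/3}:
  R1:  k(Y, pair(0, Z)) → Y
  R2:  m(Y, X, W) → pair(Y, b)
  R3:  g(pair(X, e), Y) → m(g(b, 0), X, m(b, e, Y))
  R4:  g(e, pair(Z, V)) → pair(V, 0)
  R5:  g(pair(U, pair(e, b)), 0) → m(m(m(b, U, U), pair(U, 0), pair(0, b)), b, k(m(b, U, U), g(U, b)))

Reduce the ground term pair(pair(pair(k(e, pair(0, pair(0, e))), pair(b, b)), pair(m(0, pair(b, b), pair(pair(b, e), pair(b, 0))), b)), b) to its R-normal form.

1. pair(pair(pair(k(e, pair(0, pair(0, e))), pair(b, b)), pair(m(0, pair(b, b), pair(pair(b, e), pair(b, 0))), b)), b)  →  pair(pair(pair(e, pair(b, b)), pair(m(0, pair(b, b), pair(pair(b, e), pair(b, 0))), b)), b)   [R1 at 1.1.1]
2. pair(pair(pair(e, pair(b, b)), pair(m(0, pair(b, b), pair(pair(b, e), pair(b, 0))), b)), b)  →  pair(pair(pair(e, pair(b, b)), pair(pair(0, b), b)), b)   [R2 at 1.2.1]

pair(pair(pair(e, pair(b, b)), pair(pair(0, b), b)), b)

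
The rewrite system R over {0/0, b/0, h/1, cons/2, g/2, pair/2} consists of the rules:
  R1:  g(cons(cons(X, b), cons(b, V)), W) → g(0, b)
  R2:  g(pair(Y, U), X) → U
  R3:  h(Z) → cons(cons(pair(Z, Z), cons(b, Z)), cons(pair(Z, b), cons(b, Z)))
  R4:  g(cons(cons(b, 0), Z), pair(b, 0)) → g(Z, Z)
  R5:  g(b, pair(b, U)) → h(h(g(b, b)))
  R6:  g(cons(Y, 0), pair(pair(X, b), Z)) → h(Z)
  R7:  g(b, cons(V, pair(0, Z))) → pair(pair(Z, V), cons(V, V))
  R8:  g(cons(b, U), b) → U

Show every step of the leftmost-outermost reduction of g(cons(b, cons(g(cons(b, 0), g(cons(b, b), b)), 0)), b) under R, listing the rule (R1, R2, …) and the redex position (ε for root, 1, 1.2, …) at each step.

1. g(cons(b, cons(g(cons(b, 0), g(cons(b, b), b)), 0)), b)  →  cons(g(cons(b, 0), g(cons(b, b), b)), 0)   [R8 at ε]
2. cons(g(cons(b, 0), g(cons(b, b), b)), 0)  →  cons(g(cons(b, 0), b), 0)   [R8 at 1.2]
3. cons(g(cons(b, 0), b), 0)  →  cons(0, 0)   [R8 at 1]

cons(0, 0)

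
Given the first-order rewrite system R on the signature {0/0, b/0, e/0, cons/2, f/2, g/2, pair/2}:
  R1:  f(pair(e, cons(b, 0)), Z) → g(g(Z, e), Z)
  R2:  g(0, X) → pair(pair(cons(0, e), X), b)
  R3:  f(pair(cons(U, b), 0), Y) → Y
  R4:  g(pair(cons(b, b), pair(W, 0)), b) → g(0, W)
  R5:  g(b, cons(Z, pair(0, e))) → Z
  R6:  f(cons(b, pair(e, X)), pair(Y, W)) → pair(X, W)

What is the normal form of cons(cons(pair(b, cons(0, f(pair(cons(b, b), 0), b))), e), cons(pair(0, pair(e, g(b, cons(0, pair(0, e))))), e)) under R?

cons(cons(pair(b, cons(0, b)), e), cons(pair(0, pair(e, 0)), e))

1. cons(cons(pair(b, cons(0, f(pair(cons(b, b), 0), b))), e), cons(pair(0, pair(e, g(b, cons(0, pair(0, e))))), e))  →  cons(cons(pair(b, cons(0, b)), e), cons(pair(0, pair(e, g(b, cons(0, pair(0, e))))), e))   [R3 at 1.1.2.2]
2. cons(cons(pair(b, cons(0, b)), e), cons(pair(0, pair(e, g(b, cons(0, pair(0, e))))), e))  →  cons(cons(pair(b, cons(0, b)), e), cons(pair(0, pair(e, 0)), e))   [R5 at 2.1.2.2]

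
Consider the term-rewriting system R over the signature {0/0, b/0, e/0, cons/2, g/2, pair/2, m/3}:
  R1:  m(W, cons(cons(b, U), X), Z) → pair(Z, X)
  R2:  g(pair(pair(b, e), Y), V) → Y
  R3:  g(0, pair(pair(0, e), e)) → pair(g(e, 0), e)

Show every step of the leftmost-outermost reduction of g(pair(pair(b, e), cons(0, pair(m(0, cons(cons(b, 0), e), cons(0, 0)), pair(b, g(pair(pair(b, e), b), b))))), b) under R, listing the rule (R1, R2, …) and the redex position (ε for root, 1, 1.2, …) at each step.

1. g(pair(pair(b, e), cons(0, pair(m(0, cons(cons(b, 0), e), cons(0, 0)), pair(b, g(pair(pair(b, e), b), b))))), b)  →  cons(0, pair(m(0, cons(cons(b, 0), e), cons(0, 0)), pair(b, g(pair(pair(b, e), b), b))))   [R2 at ε]
2. cons(0, pair(m(0, cons(cons(b, 0), e), cons(0, 0)), pair(b, g(pair(pair(b, e), b), b))))  →  cons(0, pair(pair(cons(0, 0), e), pair(b, g(pair(pair(b, e), b), b))))   [R1 at 2.1]
3. cons(0, pair(pair(cons(0, 0), e), pair(b, g(pair(pair(b, e), b), b))))  →  cons(0, pair(pair(cons(0, 0), e), pair(b, b)))   [R2 at 2.2.2]

cons(0, pair(pair(cons(0, 0), e), pair(b, b)))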